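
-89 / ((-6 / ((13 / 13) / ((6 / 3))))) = 7.42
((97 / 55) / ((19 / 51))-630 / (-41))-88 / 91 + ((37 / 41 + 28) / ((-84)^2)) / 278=6967938309851 / 364187984160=19.13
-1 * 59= -59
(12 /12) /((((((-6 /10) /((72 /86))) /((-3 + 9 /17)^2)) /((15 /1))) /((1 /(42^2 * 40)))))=-45 /24854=-0.00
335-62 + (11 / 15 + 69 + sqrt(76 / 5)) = 2 * sqrt(95) / 5 + 5141 / 15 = 346.63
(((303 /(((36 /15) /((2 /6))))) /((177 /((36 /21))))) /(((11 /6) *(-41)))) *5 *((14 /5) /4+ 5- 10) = 21715 /186263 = 0.12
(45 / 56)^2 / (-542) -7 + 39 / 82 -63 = -4845112081 / 69688192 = -69.53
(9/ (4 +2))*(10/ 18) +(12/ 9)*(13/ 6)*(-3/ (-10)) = 17/ 10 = 1.70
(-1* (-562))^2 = 315844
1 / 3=0.33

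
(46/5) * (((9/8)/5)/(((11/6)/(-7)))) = -4347/550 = -7.90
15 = 15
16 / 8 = 2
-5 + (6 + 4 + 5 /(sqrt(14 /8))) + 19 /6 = 10 * sqrt(7) /7 + 49 /6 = 11.95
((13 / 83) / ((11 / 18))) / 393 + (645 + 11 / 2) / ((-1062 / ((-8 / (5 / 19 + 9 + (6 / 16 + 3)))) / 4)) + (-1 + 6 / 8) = 635172534751 / 488004639012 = 1.30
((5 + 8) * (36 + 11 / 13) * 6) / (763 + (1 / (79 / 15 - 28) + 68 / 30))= 7350255 / 1957057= 3.76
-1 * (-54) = 54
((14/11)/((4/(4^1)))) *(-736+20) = -10024/11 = -911.27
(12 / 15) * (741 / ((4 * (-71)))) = -741 / 355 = -2.09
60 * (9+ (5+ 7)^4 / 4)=311580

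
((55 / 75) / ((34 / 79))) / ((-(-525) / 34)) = 869 / 7875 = 0.11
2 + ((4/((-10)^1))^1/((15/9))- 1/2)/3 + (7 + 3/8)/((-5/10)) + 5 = -2399/300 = -8.00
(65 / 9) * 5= 325 / 9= 36.11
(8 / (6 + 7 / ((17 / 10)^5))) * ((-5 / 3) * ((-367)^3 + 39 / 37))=51936718958988880 / 511662381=101505838.40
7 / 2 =3.50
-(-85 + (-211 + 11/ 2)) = 581/ 2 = 290.50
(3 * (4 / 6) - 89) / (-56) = 87 / 56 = 1.55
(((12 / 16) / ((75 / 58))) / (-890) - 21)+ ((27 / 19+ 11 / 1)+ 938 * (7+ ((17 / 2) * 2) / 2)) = 12285470449 / 845500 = 14530.42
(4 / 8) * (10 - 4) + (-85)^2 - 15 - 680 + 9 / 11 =71872 / 11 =6533.82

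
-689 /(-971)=689 /971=0.71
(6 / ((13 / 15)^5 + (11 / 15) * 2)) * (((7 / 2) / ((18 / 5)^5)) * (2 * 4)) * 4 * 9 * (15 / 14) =48828125 / 8910258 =5.48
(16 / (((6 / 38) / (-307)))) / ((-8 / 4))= 15554.67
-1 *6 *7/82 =-21/41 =-0.51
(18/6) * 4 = 12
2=2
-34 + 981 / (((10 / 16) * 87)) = -2314 / 145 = -15.96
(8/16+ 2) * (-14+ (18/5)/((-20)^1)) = -709/20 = -35.45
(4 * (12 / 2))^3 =13824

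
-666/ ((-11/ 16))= 10656/ 11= 968.73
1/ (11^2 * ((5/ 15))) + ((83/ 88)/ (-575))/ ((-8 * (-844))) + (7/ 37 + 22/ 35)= 820111727693/ 973364268800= 0.84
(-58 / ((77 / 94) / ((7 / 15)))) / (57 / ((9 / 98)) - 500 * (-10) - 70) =-1363 / 228965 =-0.01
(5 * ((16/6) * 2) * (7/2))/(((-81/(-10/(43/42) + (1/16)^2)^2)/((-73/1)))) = 29513585626595/3680722944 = 8018.42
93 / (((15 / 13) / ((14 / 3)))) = 5642 / 15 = 376.13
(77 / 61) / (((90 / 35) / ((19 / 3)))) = 10241 / 3294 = 3.11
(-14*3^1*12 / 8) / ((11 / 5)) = -28.64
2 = 2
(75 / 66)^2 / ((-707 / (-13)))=8125 / 342188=0.02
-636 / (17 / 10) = -6360 / 17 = -374.12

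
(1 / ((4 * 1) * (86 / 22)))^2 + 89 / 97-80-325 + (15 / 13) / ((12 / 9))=-15042031911 / 37305424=-403.21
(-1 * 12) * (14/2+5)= -144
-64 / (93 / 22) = -1408 / 93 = -15.14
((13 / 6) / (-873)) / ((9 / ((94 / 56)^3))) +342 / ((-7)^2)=7221558973 / 1034861184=6.98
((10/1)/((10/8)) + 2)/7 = 10/7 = 1.43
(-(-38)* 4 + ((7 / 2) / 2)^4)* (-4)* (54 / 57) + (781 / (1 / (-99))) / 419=-202801275 / 254752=-796.07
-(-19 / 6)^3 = 6859 / 216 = 31.75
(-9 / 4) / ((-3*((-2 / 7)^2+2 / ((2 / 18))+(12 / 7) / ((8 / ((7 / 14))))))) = 147 / 3565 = 0.04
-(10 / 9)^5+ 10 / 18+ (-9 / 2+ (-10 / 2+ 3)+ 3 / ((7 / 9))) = -3125543 / 826686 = -3.78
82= 82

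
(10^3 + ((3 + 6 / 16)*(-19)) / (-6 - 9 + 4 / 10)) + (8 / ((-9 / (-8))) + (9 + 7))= 5400557 / 5256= 1027.50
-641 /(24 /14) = -4487 /12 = -373.92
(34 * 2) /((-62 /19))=-646 /31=-20.84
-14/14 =-1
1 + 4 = 5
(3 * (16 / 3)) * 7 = 112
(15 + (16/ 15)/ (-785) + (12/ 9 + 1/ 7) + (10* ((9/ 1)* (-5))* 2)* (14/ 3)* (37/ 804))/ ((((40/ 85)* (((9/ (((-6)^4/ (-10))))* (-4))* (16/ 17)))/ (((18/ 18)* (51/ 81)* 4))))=-99940850299/ 27612375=-3619.42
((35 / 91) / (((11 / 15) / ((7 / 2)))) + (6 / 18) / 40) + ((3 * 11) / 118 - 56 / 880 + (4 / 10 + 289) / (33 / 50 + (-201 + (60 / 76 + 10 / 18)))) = 0.61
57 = 57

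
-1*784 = -784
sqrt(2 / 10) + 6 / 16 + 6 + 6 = 12.82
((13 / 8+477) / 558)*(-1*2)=-1.72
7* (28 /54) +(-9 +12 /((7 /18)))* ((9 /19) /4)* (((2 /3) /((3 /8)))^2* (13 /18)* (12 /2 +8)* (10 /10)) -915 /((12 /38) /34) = -50493901 /513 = -98428.66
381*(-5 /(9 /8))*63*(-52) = 5547360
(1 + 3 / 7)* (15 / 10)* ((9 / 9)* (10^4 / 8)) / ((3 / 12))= 75000 / 7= 10714.29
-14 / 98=-1 / 7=-0.14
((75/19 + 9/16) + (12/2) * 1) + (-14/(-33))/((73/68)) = 7986163/732336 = 10.91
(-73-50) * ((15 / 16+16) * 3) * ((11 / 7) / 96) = -102.31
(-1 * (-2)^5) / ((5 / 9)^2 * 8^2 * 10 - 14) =0.17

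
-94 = -94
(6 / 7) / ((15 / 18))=36 / 35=1.03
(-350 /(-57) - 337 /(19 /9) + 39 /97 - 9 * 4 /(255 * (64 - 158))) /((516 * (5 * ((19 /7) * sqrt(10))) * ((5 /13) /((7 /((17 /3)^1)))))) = -538496657153 * sqrt(10) /76696290648750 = -0.02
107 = 107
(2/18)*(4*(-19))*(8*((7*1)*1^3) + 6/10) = -21508/45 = -477.96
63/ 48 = 21/ 16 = 1.31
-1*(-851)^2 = -724201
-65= -65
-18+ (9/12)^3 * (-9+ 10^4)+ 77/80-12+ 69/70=9378659/2240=4186.90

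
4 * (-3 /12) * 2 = -2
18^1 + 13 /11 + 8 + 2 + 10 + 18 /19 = 40.13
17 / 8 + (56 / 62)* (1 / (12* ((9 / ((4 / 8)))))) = 14257 / 6696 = 2.13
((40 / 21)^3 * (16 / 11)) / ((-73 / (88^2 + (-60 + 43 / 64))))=-7869104000 / 7436583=-1058.16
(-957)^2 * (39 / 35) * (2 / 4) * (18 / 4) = 2296164.28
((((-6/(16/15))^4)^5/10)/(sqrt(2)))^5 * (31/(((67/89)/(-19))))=-1422683150245312804200532000000000000000000000000000000000000000000000000.00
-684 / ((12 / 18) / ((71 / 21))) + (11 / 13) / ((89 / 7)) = -28093735 / 8099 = -3468.79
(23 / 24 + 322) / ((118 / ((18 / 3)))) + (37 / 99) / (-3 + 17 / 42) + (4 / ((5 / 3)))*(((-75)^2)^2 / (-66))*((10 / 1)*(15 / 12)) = -24417675489149 / 1697784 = -14382086.00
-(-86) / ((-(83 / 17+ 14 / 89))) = -130118 / 7625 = -17.06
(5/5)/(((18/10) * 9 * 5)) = 1/81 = 0.01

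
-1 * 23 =-23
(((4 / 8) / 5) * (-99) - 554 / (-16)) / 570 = 989 / 22800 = 0.04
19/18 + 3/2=23/9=2.56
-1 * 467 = -467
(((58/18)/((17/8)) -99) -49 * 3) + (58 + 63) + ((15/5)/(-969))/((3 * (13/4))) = -4666583/37791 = -123.48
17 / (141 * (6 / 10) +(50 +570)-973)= -85 / 1342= -0.06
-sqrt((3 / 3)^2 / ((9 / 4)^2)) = -4 / 9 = -0.44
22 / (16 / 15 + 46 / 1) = 165 / 353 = 0.47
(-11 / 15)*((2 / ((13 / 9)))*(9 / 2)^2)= -2673 / 130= -20.56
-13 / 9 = -1.44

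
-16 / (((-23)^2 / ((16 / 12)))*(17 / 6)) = -128 / 8993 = -0.01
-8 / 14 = -4 / 7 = -0.57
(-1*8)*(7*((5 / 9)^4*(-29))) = 1015000 / 6561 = 154.70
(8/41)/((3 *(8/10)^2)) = 25/246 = 0.10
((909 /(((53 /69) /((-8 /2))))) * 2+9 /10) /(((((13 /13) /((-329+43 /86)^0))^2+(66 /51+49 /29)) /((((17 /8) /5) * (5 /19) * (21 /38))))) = -883032745203 /6012353920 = -146.87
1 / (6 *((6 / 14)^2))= 49 / 54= 0.91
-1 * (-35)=35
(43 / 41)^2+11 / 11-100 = -164570 / 1681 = -97.90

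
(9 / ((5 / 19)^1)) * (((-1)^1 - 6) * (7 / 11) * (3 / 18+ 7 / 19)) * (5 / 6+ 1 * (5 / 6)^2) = -2989 / 24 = -124.54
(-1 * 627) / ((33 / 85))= -1615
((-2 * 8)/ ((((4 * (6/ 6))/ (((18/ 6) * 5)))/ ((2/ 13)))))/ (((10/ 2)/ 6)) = -144/ 13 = -11.08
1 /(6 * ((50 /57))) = 19 /100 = 0.19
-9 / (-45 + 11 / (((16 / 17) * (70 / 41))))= 10080 / 42733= 0.24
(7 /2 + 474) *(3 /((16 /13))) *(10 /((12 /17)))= 1055275 /64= 16488.67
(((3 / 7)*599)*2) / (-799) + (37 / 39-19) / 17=-371782 / 218127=-1.70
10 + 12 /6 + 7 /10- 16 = -33 /10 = -3.30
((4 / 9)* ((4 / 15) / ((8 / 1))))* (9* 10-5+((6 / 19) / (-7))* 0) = 34 / 27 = 1.26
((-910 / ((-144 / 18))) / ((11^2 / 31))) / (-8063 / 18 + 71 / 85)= -348075 / 5340214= -0.07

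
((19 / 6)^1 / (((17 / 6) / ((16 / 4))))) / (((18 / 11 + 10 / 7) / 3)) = 4389 / 1003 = 4.38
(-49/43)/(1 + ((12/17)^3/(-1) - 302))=240737/63663263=0.00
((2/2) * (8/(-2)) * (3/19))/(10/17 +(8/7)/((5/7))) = -170/589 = -0.29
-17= -17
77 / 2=38.50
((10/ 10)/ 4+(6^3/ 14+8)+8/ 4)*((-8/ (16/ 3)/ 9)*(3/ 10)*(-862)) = 1106.75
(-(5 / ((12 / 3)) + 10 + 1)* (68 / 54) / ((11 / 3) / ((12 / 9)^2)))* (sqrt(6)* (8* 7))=-373184* sqrt(6) / 891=-1025.94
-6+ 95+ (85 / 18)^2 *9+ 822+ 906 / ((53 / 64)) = 4208537 / 1908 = 2205.73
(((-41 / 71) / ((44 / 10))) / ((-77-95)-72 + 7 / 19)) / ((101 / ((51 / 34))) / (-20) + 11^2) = 0.00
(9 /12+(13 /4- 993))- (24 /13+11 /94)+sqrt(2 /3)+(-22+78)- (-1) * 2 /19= -21705531 /23218+sqrt(6) /3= -934.04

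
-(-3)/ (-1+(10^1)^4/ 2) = 3/ 4999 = 0.00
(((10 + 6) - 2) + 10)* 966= 23184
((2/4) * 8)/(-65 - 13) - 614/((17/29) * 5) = -694604/3315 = -209.53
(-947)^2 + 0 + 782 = 897591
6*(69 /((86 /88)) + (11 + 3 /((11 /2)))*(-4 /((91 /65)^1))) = 747312 /3311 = 225.71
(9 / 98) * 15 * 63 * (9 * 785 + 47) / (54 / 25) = 285750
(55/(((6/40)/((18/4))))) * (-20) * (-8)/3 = 88000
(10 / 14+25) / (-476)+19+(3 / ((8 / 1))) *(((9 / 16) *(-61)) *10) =-5849707 / 53312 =-109.73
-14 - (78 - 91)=-1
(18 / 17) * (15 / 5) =54 / 17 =3.18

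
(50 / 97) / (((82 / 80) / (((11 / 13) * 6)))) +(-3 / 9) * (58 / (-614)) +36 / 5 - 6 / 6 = 2091471896 / 238083105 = 8.78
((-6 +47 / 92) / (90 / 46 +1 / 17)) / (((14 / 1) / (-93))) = 798405 / 44128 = 18.09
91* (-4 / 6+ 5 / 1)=1183 / 3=394.33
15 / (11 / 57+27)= 171 / 310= 0.55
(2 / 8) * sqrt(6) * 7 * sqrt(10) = 7 * sqrt(15) / 2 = 13.56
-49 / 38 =-1.29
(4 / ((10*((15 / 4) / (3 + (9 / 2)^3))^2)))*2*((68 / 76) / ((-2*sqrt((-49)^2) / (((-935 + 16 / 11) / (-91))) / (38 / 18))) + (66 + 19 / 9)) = 539644074643 / 15765750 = 34228.89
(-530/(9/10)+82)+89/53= -240985/477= -505.21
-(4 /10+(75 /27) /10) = -61 /90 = -0.68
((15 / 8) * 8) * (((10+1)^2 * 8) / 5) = 2904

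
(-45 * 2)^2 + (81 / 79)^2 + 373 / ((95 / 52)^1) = 4924123231 / 592895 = 8305.22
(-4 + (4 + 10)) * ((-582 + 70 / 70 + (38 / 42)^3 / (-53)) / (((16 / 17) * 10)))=-617.33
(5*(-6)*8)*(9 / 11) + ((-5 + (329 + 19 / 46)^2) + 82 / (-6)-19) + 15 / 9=2520339003 / 23276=108280.59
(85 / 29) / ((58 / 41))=3485 / 1682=2.07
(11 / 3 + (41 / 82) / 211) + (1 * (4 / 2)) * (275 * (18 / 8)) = 785660 / 633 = 1241.17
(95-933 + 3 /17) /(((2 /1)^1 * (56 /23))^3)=-7.26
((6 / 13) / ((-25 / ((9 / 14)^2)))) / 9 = -27 / 31850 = -0.00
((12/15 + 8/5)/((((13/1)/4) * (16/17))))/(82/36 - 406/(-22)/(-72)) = 0.39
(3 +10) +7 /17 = 228 /17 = 13.41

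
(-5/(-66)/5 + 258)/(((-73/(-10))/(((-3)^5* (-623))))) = 4296672135/803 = 5350774.76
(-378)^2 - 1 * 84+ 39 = 142839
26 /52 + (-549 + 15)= -1067 /2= -533.50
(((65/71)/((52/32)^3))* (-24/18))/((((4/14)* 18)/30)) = -179200/107991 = -1.66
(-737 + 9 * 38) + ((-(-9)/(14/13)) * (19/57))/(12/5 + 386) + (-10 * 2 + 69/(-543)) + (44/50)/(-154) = -51071119229/123025700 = -415.13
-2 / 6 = -1 / 3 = -0.33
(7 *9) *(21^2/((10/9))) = 250047/10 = 25004.70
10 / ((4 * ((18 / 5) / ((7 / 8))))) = 175 / 288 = 0.61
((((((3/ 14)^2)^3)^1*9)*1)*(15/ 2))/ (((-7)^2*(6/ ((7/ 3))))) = 10935/ 210827008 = 0.00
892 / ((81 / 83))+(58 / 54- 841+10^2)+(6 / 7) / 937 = 92495504 / 531279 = 174.10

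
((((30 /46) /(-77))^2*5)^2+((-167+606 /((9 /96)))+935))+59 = 71723478311258596 /9837262146481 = 7291.00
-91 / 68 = -1.34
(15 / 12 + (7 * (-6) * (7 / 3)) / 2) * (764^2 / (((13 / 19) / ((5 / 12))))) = -661947745 / 39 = -16973019.10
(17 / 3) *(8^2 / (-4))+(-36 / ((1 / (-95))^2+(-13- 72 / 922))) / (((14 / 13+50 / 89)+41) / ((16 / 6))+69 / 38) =-53546277535661 / 591592702464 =-90.51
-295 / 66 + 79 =4919 / 66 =74.53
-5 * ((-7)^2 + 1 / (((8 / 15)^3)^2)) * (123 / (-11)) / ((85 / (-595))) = -104334606705 / 2883584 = -36182.27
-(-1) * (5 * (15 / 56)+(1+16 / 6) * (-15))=-3005 / 56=-53.66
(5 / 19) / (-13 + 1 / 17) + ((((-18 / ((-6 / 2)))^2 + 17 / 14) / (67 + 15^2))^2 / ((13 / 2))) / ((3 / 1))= -1328254615 / 68108712672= -0.02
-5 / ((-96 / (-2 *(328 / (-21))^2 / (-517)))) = 33620 / 683991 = 0.05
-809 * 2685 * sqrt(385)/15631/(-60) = 144811 * sqrt(385)/62524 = 45.44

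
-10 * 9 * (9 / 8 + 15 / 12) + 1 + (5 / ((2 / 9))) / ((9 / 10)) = -751 / 4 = -187.75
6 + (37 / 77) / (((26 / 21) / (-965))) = -368.53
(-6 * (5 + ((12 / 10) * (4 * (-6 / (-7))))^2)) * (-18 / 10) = 236.82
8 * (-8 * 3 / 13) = -192 / 13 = -14.77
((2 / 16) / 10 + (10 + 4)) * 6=3363 / 40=84.08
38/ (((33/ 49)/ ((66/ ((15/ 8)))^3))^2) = 22411266152726528/ 140625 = 159369003752.72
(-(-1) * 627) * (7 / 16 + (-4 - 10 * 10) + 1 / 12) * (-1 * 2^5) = 2076206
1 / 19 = 0.05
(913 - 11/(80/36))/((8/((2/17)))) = 18161/1360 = 13.35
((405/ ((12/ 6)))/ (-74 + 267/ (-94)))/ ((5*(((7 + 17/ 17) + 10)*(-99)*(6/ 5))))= 235/ 953436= 0.00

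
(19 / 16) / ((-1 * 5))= -19 / 80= -0.24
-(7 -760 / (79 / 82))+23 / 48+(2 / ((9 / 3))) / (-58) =28677031 / 36656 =782.33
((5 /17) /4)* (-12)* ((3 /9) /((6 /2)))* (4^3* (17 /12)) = -80 /9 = -8.89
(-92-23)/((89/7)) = -805/89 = -9.04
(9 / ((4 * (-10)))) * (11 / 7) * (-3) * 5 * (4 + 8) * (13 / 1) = 11583 / 14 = 827.36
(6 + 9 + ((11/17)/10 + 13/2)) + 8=2513/85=29.56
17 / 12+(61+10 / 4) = 779 / 12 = 64.92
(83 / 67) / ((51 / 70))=5810 / 3417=1.70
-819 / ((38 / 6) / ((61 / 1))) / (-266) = 21411 / 722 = 29.66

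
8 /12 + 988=2966 /3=988.67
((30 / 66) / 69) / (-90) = -1 / 13662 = -0.00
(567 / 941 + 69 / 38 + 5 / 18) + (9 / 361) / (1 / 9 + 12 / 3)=305671994 / 113120433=2.70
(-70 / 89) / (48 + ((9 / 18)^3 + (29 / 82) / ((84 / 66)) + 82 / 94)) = -7553840 / 473247443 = -0.02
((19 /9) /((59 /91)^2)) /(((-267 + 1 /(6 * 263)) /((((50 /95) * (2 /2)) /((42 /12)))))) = -2489032 /879979395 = -0.00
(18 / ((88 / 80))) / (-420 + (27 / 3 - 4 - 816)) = -180 / 13541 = -0.01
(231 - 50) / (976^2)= 181 / 952576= 0.00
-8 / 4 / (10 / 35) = -7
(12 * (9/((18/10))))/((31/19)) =1140/31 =36.77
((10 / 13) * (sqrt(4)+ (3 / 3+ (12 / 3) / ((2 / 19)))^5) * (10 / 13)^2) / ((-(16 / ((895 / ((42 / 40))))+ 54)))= -201876649737500 / 265544799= -760235.75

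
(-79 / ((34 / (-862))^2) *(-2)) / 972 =14675119 / 140454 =104.48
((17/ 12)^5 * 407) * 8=577881799/ 31104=18579.02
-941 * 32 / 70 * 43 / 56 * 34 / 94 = -1375742 / 11515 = -119.47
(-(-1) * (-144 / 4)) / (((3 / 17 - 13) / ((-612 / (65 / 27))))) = -5056344 / 7085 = -713.67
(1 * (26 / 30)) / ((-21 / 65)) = -169 / 63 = -2.68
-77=-77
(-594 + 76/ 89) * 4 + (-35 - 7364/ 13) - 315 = -3805426/ 1157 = -3289.05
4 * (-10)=-40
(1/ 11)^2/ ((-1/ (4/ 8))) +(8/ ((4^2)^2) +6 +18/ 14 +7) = 387935/ 27104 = 14.31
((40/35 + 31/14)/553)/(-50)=-47/387100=-0.00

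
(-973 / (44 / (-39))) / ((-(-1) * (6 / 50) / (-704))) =-5059600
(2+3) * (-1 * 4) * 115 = -2300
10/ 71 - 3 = -203/ 71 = -2.86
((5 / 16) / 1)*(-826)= -2065 / 8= -258.12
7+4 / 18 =65 / 9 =7.22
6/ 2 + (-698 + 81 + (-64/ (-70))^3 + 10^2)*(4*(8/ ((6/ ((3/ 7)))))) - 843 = -606242712/ 300125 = -2019.97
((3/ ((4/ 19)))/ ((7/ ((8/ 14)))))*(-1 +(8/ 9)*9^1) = 57/ 7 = 8.14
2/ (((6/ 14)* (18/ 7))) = 49/ 27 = 1.81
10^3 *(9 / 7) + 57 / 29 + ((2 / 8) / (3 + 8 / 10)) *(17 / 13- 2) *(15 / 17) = 4390320579 / 3409588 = 1287.64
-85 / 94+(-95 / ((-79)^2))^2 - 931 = -3411987297169 / 3661307614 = -931.90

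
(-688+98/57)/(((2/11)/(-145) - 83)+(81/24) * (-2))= 249572840/32638941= 7.65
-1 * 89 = -89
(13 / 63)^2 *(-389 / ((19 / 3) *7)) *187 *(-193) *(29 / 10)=68807094499 / 1759590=39104.05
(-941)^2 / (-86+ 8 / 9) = -7969329 / 766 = -10403.82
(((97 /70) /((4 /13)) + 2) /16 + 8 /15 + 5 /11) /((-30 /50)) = -206141 /88704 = -2.32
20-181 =-161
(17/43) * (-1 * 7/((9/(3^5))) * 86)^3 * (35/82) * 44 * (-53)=69283182209970960/41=1689833712438316.10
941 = 941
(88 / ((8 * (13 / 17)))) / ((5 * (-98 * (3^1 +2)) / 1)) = -187 / 31850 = -0.01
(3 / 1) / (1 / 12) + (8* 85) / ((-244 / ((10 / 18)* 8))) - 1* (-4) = 15160 / 549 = 27.61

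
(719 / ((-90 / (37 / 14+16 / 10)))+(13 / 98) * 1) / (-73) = 165439 / 357700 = 0.46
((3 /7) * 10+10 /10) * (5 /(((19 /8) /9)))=13320 /133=100.15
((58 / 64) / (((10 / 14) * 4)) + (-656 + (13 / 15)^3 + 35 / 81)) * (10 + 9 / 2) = -24602477033 / 2592000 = -9491.70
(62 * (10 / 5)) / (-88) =-31 / 22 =-1.41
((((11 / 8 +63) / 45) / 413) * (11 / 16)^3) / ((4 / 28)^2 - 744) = -959651 / 634310000640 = -0.00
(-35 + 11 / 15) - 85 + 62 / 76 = -67517 / 570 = -118.45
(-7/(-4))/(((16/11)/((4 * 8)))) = 38.50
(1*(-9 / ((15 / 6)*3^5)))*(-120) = 16 / 9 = 1.78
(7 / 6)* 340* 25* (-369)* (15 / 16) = -3430546.88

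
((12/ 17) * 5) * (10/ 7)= 600/ 119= 5.04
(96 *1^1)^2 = 9216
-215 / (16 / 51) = -10965 / 16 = -685.31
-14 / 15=-0.93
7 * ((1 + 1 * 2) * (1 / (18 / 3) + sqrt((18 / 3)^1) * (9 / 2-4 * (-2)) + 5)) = 217 / 2 + 525 * sqrt(6) / 2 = 751.49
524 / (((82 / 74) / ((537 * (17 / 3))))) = 58997684 / 41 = 1438967.90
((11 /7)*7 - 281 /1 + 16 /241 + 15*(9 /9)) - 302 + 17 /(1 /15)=-301.93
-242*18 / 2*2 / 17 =-4356 / 17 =-256.24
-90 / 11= -8.18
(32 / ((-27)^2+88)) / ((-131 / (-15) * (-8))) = -0.00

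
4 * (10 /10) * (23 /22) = 46 /11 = 4.18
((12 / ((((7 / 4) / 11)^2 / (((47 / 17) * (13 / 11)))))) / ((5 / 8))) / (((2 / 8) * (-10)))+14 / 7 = -20605262 / 20825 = -989.45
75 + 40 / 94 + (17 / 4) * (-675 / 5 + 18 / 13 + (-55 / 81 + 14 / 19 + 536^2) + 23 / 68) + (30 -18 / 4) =18363387798095 / 15045264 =1220542.74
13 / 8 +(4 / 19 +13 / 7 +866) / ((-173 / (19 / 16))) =-83967 / 19376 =-4.33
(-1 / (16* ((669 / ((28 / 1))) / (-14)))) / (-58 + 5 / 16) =-392 / 617487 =-0.00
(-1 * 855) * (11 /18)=-1045 /2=-522.50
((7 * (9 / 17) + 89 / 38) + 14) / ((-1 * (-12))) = 4317 / 2584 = 1.67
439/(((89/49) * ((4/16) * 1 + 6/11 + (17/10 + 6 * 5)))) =4732420/636261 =7.44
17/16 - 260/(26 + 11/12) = -44429/5168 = -8.60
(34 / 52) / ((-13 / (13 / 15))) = -17 / 390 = -0.04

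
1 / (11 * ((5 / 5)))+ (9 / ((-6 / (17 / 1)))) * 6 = -1682 / 11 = -152.91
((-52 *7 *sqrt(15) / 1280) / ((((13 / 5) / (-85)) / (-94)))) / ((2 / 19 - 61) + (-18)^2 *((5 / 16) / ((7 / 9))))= -3719345 *sqrt(15) / 294872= -48.85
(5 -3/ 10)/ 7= 47/ 70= 0.67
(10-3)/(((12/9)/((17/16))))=357/64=5.58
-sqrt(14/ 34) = -sqrt(119)/ 17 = -0.64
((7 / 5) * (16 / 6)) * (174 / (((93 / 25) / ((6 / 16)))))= 2030 / 31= 65.48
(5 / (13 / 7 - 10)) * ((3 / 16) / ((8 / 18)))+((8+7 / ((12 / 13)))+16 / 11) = 673301 / 40128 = 16.78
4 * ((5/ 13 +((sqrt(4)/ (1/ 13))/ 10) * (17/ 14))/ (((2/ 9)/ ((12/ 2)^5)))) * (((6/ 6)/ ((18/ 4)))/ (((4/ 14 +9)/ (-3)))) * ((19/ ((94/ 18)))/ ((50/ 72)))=-925691804928/ 4964375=-186466.94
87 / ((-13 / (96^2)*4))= -200448 / 13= -15419.08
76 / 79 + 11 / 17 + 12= 18277 / 1343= 13.61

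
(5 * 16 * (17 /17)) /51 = 80 /51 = 1.57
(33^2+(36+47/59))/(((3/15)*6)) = 166055/177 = 938.16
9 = 9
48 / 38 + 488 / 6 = 4708 / 57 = 82.60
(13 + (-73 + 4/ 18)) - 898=-8620/ 9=-957.78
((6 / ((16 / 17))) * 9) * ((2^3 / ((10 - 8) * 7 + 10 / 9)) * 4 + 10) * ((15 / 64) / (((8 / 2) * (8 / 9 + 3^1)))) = 75087 / 7168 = 10.48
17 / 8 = 2.12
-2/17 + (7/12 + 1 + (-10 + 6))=-2.53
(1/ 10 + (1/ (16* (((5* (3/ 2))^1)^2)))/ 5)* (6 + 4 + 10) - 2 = 1/ 225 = 0.00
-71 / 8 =-8.88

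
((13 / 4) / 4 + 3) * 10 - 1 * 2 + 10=369 / 8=46.12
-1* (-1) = 1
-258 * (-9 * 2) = 4644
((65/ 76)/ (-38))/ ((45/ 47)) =-611/ 25992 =-0.02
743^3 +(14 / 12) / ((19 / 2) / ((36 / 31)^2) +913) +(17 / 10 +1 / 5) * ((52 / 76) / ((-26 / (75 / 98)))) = 410172406.96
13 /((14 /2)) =13 /7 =1.86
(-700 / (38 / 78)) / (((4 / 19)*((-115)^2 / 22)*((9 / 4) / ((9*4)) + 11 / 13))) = -59488 / 4761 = -12.49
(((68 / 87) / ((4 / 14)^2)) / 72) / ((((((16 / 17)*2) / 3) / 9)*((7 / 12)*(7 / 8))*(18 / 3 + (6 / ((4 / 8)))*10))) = 289 / 9744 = 0.03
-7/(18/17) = -119/18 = -6.61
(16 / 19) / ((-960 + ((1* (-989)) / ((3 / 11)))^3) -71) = -108 / 6115902444061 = -0.00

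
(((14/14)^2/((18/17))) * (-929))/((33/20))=-157930/297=-531.75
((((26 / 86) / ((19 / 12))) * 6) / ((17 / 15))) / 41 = 0.02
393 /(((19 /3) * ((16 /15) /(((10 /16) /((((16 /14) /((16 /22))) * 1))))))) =618975 /26752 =23.14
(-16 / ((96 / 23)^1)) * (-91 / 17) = 2093 / 102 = 20.52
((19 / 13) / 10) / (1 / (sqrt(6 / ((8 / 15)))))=57*sqrt(5) / 260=0.49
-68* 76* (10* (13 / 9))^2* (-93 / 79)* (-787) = -2130814462400 / 2133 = -998975369.15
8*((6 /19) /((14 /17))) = 408 /133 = 3.07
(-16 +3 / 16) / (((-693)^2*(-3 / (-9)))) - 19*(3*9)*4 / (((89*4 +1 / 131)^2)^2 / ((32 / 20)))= -545152468101428647843 / 5507632324664543336210640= -0.00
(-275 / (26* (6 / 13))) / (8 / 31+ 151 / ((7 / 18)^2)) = -0.02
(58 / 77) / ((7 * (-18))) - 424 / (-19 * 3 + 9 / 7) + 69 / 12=16843217 / 1261260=13.35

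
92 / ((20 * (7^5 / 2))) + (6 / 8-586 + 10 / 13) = -2554073363 / 4369820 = -584.48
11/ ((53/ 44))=484/ 53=9.13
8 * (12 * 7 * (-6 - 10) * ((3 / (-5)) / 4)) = 8064 / 5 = 1612.80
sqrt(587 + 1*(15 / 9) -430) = 2*sqrt(357) / 3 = 12.60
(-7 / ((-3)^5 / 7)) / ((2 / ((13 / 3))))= 637 / 1458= 0.44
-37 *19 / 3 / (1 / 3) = -703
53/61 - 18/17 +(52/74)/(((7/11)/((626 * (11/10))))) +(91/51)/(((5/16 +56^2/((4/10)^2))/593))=38420973110977/50537383029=760.25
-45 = -45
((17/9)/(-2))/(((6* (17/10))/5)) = -25/54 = -0.46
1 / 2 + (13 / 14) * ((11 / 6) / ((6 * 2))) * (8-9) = 361 / 1008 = 0.36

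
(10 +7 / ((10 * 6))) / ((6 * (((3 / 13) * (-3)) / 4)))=-7891 / 810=-9.74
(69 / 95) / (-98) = -69 / 9310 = -0.01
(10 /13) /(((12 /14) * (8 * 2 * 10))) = 7 /1248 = 0.01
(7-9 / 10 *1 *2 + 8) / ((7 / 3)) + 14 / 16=1829 / 280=6.53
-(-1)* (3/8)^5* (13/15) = 1053/163840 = 0.01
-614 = -614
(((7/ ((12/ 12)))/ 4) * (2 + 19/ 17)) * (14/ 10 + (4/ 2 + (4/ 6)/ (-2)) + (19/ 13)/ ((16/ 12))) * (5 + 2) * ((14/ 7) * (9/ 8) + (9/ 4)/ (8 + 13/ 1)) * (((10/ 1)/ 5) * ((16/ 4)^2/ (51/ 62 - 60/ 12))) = -6903886/ 2405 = -2870.64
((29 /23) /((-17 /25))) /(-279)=725 /109089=0.01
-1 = -1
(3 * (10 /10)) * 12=36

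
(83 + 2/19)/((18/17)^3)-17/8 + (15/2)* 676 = 71164840/13851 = 5137.88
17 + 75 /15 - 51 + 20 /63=-1807 /63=-28.68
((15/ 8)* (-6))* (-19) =855/ 4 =213.75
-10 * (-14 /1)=140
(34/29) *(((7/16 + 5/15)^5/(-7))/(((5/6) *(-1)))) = 0.05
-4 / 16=-1 / 4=-0.25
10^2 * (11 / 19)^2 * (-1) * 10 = -121000 / 361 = -335.18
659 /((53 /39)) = 484.92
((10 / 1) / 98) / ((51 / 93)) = 155 / 833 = 0.19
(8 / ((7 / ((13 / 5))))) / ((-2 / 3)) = -156 / 35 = -4.46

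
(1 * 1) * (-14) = -14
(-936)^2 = 876096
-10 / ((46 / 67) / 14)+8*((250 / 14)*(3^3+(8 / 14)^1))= 4209190 / 1127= 3734.86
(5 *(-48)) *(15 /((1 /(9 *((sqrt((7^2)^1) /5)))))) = -45360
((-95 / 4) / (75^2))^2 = 361 / 20250000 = 0.00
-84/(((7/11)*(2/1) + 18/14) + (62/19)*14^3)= -122892/13103599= -0.01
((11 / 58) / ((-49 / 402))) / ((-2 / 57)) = 126027 / 2842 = 44.34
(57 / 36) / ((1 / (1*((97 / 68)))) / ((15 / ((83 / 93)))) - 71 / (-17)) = 14568915 / 38813252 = 0.38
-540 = -540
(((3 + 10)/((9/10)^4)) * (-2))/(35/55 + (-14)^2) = -2860000/14191443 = -0.20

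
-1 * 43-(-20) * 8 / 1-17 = 100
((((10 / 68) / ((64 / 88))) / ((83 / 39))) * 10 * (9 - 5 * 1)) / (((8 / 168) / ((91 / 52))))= 1576575 / 11288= 139.67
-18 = -18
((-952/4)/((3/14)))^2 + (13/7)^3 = 3808082605/3087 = 1233586.85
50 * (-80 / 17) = -4000 / 17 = -235.29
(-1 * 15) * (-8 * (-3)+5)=-435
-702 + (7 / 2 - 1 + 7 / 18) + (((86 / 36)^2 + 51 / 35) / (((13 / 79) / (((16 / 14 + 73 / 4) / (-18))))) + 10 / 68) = -314033717197 / 421031520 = -745.87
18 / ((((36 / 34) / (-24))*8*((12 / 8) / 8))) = -272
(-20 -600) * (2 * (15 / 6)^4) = -96875 / 2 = -48437.50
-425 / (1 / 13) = -5525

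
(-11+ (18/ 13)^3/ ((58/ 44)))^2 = 327800906521/ 4059346369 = 80.75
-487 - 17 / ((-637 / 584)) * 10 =-210939 / 637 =-331.14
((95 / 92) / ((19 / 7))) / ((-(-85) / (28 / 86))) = 0.00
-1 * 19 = -19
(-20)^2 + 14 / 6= 1207 / 3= 402.33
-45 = -45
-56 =-56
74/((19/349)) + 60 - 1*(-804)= 42242/19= 2223.26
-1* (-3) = 3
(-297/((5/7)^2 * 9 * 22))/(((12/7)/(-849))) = 291207/200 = 1456.04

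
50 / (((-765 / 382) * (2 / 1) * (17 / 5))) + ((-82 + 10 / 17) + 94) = 23192 / 2601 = 8.92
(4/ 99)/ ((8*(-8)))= -1/ 1584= -0.00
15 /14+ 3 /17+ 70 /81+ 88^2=149329549 /19278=7746.11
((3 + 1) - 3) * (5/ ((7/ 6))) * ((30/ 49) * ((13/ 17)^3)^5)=46067303712681681300/ 981811106667866816999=0.05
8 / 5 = 1.60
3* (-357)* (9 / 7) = -1377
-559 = -559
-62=-62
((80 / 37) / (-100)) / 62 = -2 / 5735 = -0.00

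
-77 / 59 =-1.31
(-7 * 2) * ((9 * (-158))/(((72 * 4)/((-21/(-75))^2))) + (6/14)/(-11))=328067/55000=5.96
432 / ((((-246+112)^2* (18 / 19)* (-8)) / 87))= -4959 / 17956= -0.28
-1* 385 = -385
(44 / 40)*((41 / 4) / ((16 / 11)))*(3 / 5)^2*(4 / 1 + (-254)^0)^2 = 44649 / 640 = 69.76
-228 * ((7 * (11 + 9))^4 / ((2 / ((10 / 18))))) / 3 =-8110044444.44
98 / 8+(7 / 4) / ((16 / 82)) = 679 / 32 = 21.22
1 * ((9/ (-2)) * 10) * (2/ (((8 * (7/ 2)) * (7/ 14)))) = -45/ 7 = -6.43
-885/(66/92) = -13570/11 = -1233.64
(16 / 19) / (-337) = -16 / 6403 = -0.00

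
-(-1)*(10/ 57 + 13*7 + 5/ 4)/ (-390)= -1621/ 6840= -0.24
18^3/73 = 5832/73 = 79.89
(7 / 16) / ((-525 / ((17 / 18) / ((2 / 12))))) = -17 / 3600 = -0.00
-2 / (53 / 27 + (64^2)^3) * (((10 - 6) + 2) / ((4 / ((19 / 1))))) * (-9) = 0.00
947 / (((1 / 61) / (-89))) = -5141263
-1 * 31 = -31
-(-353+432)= -79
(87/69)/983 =29/22609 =0.00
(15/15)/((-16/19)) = -19/16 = -1.19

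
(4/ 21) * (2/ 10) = 4/ 105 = 0.04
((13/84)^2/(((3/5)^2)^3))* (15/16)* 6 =13203125/4572288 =2.89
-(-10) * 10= 100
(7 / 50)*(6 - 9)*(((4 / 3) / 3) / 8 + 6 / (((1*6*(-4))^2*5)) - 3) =29659 / 24000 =1.24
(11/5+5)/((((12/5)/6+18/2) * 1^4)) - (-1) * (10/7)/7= 2234/2303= 0.97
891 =891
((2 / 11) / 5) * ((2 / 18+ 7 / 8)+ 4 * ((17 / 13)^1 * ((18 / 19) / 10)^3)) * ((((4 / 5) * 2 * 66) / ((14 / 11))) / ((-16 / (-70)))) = 8744189399 / 668752500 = 13.08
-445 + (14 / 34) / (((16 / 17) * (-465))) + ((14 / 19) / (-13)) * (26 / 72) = -445.02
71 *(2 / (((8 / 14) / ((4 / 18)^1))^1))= 55.22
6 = 6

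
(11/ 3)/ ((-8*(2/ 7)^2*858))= -49/ 7488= -0.01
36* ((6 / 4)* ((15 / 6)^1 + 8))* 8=4536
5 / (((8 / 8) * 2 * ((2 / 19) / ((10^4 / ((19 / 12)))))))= 150000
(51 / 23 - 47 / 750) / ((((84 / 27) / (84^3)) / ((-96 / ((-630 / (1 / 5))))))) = 899192448 / 71875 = 12510.50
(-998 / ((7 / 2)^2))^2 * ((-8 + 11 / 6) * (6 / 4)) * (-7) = 147408592 / 343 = 429762.66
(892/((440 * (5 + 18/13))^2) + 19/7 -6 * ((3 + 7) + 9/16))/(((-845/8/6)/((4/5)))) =1698977170092/616320079375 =2.76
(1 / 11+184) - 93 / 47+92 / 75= 7108964 / 38775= 183.34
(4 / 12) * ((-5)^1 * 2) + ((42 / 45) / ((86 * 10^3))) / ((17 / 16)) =-1522912 / 456875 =-3.33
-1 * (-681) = 681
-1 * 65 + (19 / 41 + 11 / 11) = -2605 / 41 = -63.54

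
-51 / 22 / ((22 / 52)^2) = -17238 / 1331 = -12.95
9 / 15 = 3 / 5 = 0.60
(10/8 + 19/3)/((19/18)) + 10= 653/38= 17.18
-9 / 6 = -3 / 2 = -1.50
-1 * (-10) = 10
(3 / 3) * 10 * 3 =30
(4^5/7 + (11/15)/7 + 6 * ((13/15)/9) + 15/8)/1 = 148.84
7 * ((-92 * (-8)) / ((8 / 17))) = 10948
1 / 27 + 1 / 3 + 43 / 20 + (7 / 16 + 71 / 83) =683647 / 179280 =3.81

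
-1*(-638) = 638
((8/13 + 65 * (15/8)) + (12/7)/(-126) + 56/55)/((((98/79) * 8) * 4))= 8203320737/2636874240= 3.11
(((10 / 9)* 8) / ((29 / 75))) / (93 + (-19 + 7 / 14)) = 0.31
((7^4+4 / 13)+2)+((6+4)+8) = 31477 / 13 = 2421.31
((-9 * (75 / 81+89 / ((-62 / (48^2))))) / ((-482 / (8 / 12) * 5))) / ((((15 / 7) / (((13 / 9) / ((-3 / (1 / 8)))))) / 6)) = 251840771 / 181545300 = 1.39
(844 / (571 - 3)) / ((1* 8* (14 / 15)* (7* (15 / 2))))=211 / 55664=0.00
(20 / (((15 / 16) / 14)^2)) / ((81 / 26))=5218304 / 3645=1431.63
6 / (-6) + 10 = 9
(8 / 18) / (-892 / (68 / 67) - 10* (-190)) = 68 / 156231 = 0.00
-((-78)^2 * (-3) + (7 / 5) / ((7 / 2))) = 91258 / 5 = 18251.60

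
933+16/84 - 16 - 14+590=31357/21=1493.19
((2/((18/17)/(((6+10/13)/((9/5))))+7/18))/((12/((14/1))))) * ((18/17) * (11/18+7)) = 632940/22567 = 28.05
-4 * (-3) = 12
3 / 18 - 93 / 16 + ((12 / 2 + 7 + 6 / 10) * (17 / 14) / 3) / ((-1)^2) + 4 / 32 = -9 / 560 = -0.02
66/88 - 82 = -325/4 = -81.25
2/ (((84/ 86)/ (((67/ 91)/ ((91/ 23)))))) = 66263/ 173901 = 0.38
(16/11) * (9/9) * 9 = 144/11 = 13.09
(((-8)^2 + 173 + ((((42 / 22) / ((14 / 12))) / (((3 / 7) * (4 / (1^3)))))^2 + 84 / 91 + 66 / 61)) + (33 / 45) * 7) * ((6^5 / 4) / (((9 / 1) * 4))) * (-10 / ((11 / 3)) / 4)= -38091445533 / 4221932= -9022.28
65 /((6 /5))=325 /6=54.17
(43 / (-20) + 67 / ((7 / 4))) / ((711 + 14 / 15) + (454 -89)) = 15177 / 452312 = 0.03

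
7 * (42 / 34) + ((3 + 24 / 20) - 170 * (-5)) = 73342 / 85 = 862.85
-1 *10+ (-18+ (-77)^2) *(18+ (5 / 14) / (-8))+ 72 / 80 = 59430009 / 560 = 106125.02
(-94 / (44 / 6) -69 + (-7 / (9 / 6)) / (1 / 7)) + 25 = -2953 / 33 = -89.48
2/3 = 0.67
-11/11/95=-1/95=-0.01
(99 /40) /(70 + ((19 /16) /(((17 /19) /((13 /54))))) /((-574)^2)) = 5444261424 /153979113115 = 0.04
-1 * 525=-525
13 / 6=2.17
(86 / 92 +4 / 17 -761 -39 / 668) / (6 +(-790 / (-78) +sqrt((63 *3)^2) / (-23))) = -7740474573 / 80582176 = -96.06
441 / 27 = 49 / 3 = 16.33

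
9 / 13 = 0.69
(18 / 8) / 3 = 3 / 4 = 0.75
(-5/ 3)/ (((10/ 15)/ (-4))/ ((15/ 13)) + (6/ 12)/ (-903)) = 11.49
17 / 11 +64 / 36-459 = -45112 / 99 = -455.68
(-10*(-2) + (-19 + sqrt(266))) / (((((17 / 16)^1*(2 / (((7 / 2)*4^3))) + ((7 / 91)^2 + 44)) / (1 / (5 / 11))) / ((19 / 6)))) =31647616 / 199949655 + 31647616*sqrt(266) / 199949655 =2.74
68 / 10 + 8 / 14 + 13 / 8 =2519 / 280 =9.00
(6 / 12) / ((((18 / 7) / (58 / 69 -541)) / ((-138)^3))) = 276029026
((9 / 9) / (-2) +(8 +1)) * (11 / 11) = 17 / 2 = 8.50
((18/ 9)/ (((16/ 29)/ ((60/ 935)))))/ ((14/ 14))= 87/ 374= 0.23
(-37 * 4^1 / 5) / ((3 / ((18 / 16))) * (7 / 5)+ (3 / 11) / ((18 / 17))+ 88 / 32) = -6512 / 1483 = -4.39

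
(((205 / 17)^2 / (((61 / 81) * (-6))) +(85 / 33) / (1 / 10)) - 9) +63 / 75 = -424231231 / 29087850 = -14.58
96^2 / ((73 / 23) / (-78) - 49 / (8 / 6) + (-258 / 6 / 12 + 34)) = -16533504 / 11435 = -1445.87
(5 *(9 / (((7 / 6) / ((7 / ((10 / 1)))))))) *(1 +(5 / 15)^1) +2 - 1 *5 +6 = 39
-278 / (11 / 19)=-5282 / 11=-480.18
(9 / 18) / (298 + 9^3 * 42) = 1 / 61832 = 0.00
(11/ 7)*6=66/ 7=9.43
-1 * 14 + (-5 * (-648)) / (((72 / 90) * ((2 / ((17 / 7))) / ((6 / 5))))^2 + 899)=-24319922 / 2339083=-10.40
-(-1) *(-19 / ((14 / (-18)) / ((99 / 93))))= 26.00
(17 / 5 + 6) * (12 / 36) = 47 / 15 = 3.13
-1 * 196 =-196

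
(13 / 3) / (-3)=-13 / 9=-1.44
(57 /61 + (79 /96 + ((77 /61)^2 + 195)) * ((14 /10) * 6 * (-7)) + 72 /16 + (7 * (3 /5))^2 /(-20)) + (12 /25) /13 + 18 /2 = -1121720473087 /96746000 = -11594.49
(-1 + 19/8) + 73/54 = 589/216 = 2.73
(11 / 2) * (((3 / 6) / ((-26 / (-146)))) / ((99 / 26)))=73 / 18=4.06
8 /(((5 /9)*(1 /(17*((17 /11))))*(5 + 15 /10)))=58.20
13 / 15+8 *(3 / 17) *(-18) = -6259 / 255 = -24.55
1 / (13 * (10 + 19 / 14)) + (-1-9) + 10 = 14 / 2067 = 0.01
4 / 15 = 0.27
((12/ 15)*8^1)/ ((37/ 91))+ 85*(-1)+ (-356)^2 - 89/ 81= 126665.64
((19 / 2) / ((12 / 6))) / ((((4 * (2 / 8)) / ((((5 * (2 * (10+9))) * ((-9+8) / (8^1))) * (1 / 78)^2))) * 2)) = -0.01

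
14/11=1.27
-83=-83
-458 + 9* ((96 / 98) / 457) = -10255562 / 22393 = -457.98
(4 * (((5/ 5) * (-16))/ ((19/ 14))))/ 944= -56/ 1121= -0.05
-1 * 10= -10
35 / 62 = 0.56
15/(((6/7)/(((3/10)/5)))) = 21/20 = 1.05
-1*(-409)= 409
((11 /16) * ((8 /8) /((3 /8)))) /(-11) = -0.17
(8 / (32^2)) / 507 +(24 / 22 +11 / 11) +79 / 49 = 129532955 / 34978944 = 3.70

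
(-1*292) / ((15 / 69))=-6716 / 5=-1343.20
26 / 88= 13 / 44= 0.30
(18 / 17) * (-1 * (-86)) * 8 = 12384 / 17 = 728.47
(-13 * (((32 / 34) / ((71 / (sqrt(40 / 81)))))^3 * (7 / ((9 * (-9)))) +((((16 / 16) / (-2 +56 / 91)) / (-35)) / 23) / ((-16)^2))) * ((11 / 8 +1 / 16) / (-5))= 169 / 12902400- 8572928 * sqrt(10) / 103832750257407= 0.00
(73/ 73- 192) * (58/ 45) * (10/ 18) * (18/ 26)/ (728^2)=-5539/ 31004064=-0.00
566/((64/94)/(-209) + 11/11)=5559818/9791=567.85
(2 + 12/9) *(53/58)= 265/87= 3.05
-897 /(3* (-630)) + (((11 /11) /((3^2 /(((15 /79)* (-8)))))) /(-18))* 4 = 76463 /149310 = 0.51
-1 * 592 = -592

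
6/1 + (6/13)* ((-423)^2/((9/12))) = 1431510/13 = 110116.15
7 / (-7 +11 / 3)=-21 / 10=-2.10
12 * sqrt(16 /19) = 48 * sqrt(19) /19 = 11.01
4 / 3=1.33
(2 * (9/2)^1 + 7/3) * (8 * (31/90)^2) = 65348/6075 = 10.76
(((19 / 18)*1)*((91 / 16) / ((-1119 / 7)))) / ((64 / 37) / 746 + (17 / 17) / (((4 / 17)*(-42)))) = 3134677 / 8252676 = 0.38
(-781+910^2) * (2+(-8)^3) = -421932690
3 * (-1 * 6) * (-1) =18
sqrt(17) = 4.12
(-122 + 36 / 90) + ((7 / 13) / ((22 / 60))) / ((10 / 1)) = -86839 / 715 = -121.45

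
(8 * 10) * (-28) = -2240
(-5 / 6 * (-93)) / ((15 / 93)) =961 / 2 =480.50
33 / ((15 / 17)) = 187 / 5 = 37.40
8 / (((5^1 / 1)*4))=2 / 5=0.40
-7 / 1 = -7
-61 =-61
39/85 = 0.46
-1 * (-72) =72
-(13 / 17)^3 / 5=-2197 / 24565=-0.09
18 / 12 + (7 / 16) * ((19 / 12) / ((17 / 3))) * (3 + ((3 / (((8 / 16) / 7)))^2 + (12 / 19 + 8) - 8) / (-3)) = -76201 / 1088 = -70.04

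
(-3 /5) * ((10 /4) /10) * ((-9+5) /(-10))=-3 /50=-0.06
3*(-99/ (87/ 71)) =-7029/ 29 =-242.38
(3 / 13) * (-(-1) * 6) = 18 / 13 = 1.38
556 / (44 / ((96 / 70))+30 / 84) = 46704 / 2725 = 17.14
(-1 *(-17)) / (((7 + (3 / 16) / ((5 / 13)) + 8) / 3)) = 1360 / 413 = 3.29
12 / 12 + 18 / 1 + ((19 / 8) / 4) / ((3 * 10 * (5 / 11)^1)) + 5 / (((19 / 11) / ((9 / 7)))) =14533397 / 638400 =22.77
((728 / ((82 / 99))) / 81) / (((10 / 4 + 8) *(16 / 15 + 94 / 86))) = 245960 / 514017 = 0.48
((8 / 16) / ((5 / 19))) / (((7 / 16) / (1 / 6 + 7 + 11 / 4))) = 646 / 15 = 43.07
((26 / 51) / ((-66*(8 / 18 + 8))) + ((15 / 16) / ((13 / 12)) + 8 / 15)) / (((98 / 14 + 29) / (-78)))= -968447 / 319770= -3.03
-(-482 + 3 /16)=7709 /16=481.81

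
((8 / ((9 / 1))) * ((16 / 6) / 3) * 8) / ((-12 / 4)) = -512 / 243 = -2.11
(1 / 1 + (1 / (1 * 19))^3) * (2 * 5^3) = 1715000 / 6859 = 250.04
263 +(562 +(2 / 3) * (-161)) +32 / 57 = 40939 / 57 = 718.23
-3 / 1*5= -15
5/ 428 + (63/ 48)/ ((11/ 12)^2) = 81497/ 51788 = 1.57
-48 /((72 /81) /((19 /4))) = -513 /2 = -256.50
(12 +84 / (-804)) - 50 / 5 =127 / 67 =1.90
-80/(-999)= 80/999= 0.08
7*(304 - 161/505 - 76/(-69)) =74341057/34845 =2133.48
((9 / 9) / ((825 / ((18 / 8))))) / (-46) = -3 / 50600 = -0.00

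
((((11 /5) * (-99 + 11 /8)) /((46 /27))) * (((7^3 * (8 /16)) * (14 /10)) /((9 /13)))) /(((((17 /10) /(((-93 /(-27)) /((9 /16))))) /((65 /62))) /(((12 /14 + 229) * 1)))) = -37949850.60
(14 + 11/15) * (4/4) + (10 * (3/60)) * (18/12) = 15.48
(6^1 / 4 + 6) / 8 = 15 / 16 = 0.94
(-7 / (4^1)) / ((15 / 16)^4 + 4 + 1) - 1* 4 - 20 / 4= -3519433 / 378305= -9.30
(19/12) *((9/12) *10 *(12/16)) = 285/32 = 8.91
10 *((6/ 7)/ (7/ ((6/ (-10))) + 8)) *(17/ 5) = -612/ 77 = -7.95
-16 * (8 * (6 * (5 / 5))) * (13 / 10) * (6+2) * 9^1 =-71884.80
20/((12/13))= 65/3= 21.67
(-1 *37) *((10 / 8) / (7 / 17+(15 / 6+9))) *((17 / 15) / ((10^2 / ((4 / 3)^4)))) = -342176 / 2460375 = -0.14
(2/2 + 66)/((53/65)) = 4355/53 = 82.17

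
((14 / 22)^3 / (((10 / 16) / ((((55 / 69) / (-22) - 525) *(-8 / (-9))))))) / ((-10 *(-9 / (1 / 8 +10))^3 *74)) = -134201151 / 362457920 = -0.37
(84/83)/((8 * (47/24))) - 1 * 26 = -101174/3901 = -25.94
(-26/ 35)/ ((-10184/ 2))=13/ 89110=0.00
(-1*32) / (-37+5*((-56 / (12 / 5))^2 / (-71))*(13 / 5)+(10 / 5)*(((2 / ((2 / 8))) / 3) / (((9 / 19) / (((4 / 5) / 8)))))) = 306720 / 1299353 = 0.24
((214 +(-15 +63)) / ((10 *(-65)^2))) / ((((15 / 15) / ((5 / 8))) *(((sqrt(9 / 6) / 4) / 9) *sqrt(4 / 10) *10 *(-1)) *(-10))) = 393 *sqrt(15) / 845000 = 0.00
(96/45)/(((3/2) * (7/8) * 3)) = 512/945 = 0.54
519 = 519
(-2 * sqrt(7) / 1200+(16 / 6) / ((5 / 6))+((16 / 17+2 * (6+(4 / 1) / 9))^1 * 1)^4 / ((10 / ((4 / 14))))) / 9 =20108986135408 / 172614103515 - sqrt(7) / 5400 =116.50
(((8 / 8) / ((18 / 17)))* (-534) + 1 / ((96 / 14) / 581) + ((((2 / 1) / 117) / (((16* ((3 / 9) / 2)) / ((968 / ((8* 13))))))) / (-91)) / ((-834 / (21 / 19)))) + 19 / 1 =-37190661397 / 92836432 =-400.60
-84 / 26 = -42 / 13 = -3.23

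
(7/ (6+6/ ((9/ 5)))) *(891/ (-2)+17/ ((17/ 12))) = -2601/ 8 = -325.12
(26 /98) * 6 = 78 /49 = 1.59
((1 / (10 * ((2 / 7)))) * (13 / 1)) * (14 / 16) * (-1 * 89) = -56693 / 160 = -354.33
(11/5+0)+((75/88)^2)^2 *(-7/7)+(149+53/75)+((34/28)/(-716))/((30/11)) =853113921126809/5635637145600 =151.38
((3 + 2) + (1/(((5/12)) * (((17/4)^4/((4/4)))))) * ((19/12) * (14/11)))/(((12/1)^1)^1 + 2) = 23036371/64311170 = 0.36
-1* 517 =-517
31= 31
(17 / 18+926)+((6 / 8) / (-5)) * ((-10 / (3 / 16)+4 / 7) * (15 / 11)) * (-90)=-61475 / 1386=-44.35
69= 69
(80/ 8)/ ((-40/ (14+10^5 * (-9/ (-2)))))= -112503.50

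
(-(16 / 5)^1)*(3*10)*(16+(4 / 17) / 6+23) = -3747.76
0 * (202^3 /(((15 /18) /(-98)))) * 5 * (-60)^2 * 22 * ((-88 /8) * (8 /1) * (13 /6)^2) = 0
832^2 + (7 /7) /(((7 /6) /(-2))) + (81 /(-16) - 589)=691628.22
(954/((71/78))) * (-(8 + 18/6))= -818532/71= -11528.62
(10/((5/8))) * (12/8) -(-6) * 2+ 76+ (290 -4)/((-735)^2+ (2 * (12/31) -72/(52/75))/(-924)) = 536441749644/4789635839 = 112.00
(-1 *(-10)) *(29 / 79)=290 / 79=3.67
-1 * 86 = -86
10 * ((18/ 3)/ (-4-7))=-60/ 11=-5.45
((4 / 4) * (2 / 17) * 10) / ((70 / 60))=120 / 119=1.01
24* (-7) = -168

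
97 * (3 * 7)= 2037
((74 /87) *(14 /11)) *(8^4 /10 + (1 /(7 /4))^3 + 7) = 35262924 /78155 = 451.19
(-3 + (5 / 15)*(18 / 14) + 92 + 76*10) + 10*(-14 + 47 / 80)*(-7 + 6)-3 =54911 / 56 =980.55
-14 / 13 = -1.08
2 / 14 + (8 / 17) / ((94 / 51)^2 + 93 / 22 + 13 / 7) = 5117353 / 26585167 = 0.19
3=3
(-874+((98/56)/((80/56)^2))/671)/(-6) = 234581257/1610400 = 145.67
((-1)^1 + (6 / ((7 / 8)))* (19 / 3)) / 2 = 21.21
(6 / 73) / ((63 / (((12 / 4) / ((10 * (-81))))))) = -1 / 206955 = -0.00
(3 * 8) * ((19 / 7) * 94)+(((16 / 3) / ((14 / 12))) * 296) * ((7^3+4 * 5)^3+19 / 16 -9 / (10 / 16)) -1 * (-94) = 2265330073786 / 35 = 64723716393.89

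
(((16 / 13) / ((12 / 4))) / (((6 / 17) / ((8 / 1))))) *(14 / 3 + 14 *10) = 472192 / 351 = 1345.28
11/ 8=1.38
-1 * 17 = -17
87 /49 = 1.78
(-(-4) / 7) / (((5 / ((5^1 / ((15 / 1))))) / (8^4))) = 16384 / 105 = 156.04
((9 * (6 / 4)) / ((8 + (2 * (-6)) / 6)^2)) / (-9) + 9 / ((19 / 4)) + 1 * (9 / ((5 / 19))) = 82201 / 2280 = 36.05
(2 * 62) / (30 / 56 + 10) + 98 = 32382 / 295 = 109.77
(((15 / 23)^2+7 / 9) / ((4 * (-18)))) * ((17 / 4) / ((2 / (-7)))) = 21301 / 85698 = 0.25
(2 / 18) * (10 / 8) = 5 / 36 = 0.14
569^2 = 323761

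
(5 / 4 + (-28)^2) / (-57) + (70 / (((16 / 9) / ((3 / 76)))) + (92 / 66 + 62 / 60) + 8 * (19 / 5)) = 689039 / 33440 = 20.61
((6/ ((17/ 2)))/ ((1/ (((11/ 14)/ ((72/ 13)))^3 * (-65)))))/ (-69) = 0.00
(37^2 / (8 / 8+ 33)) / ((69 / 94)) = 64343 / 1173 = 54.85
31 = 31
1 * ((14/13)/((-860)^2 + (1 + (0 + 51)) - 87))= 14/9614345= 0.00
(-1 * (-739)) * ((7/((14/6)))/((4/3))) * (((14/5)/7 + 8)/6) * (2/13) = 46557/130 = 358.13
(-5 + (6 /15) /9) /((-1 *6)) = 223 /270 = 0.83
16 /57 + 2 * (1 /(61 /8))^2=66832 /212097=0.32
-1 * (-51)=51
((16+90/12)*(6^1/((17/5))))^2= 497025/289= 1719.81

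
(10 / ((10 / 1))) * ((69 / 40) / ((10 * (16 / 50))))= 69 / 128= 0.54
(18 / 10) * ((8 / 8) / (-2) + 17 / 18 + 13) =121 / 5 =24.20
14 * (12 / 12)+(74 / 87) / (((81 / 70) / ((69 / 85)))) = 582890 / 39933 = 14.60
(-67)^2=4489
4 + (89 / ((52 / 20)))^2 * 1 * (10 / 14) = 994857 / 1183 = 840.96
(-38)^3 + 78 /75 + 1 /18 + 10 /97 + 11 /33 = -2395095929 /43650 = -54870.47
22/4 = 11/2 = 5.50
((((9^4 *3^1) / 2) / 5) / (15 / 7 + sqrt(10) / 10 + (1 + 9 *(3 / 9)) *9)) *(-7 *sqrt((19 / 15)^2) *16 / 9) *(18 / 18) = -806.73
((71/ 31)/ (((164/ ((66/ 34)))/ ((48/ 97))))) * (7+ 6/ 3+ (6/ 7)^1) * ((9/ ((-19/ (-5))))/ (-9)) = -0.03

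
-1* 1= -1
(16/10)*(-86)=-688/5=-137.60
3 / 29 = 0.10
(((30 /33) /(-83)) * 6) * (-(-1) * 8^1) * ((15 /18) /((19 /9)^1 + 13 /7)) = -504 /4565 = -0.11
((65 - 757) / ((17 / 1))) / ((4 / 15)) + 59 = -1592 / 17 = -93.65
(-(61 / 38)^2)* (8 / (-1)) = 7442 / 361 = 20.61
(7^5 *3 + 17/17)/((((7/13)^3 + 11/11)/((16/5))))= 139561.74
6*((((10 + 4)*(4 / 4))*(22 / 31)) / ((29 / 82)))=168.56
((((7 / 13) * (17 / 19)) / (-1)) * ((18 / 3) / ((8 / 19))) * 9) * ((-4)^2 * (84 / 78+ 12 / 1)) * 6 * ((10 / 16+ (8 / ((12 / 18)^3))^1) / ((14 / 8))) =-15918120 / 13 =-1224470.77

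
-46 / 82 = -23 / 41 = -0.56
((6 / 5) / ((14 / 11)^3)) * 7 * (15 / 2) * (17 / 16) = 203643 / 6272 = 32.47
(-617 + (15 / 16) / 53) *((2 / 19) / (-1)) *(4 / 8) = 32.47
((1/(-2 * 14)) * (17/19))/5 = -17/2660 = -0.01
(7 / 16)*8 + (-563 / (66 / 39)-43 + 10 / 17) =-69488 / 187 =-371.59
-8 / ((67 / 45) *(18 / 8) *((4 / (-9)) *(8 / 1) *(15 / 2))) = 6 / 67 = 0.09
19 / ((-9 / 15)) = -95 / 3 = -31.67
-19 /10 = -1.90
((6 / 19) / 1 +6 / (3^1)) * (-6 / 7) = -264 / 133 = -1.98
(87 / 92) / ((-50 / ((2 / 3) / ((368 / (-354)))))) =5133 / 423200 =0.01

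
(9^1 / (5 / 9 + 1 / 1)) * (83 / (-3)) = -2241 / 14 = -160.07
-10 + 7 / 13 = -9.46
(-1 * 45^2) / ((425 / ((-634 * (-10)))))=-513540 / 17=-30208.24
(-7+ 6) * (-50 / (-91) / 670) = -5 / 6097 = -0.00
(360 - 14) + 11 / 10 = 3471 / 10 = 347.10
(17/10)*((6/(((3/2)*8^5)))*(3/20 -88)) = -0.02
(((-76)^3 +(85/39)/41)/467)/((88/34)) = -11932683163/32856252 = -363.18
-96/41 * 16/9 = -512/123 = -4.16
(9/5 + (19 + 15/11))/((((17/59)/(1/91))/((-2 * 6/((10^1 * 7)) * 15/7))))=-1294578/4169165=-0.31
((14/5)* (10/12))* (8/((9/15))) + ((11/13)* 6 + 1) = 4351/117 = 37.19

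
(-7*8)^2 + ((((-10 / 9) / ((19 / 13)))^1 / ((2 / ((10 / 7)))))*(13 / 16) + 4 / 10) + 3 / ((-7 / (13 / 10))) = 3135.40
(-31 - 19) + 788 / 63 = -2362 / 63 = -37.49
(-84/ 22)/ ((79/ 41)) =-1722/ 869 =-1.98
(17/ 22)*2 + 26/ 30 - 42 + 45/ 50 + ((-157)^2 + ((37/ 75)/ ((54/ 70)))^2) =88809017587/ 3608550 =24610.72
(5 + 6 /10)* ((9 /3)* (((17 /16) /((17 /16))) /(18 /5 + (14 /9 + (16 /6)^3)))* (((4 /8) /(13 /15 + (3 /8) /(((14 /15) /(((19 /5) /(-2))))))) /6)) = 79380 /141229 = 0.56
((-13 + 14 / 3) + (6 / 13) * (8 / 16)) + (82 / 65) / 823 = -1300094 / 160485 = -8.10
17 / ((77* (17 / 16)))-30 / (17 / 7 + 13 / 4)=-20712 / 4081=-5.08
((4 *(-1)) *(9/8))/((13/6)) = -27/13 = -2.08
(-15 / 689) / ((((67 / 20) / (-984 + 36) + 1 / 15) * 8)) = -3950 / 91637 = -0.04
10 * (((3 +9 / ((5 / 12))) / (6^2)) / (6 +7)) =41 / 78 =0.53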